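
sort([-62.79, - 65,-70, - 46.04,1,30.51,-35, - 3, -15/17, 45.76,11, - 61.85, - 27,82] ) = [ - 70, - 65, -62.79,-61.85,  -  46.04,-35, - 27, - 3, - 15/17,1,11,30.51,45.76,82]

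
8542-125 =8417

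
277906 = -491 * ( - 566 ) 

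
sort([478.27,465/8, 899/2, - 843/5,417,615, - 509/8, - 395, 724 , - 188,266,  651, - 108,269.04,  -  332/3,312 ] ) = [ - 395 , - 188, - 843/5, - 332/3, - 108 , - 509/8, 465/8,266,269.04,312,417, 899/2, 478.27, 615,  651,724 ] 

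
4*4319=17276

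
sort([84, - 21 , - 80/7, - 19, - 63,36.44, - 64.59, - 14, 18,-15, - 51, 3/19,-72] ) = [ - 72, - 64.59, - 63, - 51, - 21, - 19, -15 , - 14 ,  -  80/7, 3/19, 18, 36.44,  84]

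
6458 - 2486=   3972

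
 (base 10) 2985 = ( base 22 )63f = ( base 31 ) 339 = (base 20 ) 795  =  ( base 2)101110101001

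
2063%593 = 284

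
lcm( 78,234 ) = 234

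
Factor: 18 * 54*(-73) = -2^2*3^5 * 73^1 = - 70956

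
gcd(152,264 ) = 8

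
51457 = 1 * 51457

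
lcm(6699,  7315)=636405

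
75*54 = 4050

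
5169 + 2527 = 7696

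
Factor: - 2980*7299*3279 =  - 2^2 *3^3*5^1*149^1*811^1*1093^1 = -71321594580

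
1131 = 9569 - 8438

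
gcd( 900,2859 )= 3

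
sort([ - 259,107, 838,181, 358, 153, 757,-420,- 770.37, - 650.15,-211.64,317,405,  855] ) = [ - 770.37, - 650.15, - 420, - 259, - 211.64,107,153,181,317, 358, 405, 757, 838,855]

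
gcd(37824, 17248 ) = 32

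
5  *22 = 110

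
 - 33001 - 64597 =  - 97598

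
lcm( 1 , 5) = 5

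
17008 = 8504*2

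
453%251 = 202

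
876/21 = 41  +  5/7 =41.71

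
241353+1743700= 1985053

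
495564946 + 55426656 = 550991602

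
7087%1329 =442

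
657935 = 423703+234232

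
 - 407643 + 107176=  - 300467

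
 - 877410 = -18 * 48745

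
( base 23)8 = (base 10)8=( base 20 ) 8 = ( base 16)8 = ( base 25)8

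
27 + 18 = 45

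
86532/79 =86532/79=1095.34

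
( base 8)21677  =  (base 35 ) 7gg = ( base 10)9151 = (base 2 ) 10001110111111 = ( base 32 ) 8TV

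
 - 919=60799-61718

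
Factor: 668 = 2^2*167^1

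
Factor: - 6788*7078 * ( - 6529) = 2^3*1697^1*3539^1*6529^1 = 313688834456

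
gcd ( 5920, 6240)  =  160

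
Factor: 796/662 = 2^1*199^1 * 331^(-1) = 398/331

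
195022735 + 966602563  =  1161625298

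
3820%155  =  100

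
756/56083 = 756/56083 = 0.01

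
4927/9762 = 4927/9762 = 0.50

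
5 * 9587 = 47935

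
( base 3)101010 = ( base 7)540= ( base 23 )BK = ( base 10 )273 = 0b100010001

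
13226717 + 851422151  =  864648868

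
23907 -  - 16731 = 40638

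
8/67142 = 4/33571 = 0.00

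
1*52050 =52050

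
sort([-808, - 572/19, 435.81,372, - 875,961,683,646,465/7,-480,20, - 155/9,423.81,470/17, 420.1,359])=[ - 875, - 808,-480,  -  572/19,-155/9 , 20,470/17,465/7,359,372,420.1,423.81,435.81, 646,683,961 ] 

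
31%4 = 3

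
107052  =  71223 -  - 35829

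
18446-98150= - 79704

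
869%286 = 11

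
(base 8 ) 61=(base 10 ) 49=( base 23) 23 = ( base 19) 2b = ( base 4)301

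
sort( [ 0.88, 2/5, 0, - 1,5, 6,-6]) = [ - 6,-1, 0 , 2/5,0.88 , 5,6]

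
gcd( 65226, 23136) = 6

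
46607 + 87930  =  134537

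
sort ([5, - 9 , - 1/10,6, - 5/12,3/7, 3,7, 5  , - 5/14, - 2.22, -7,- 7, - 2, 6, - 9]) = [ - 9, - 9,-7,-7 , - 2.22, - 2, - 5/12, - 5/14 , - 1/10,  3/7,3, 5, 5,6,  6,7]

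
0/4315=0 =0.00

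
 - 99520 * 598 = -59512960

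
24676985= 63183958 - 38506973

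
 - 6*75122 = - 450732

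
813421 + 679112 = 1492533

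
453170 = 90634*5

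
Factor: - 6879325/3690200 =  - 2^( - 3 )*233^1*1181^1*18451^( - 1 )= - 275173/147608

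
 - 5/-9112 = 5/9112 = 0.00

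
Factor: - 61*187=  - 11^1*17^1 * 61^1 =-11407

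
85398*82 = 7002636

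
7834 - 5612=2222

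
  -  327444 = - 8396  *39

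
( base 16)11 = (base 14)13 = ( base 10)17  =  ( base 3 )122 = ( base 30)h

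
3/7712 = 3/7712 =0.00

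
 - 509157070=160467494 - 669624564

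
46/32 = 1+7/16  =  1.44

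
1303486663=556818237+746668426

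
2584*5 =12920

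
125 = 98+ 27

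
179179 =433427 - 254248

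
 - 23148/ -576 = 643/16= 40.19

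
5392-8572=-3180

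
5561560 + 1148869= 6710429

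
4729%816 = 649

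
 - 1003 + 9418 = 8415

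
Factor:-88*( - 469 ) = 2^3*7^1*11^1*67^1 = 41272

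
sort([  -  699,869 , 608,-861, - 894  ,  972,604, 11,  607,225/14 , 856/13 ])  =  [ - 894, - 861,-699,11,225/14,856/13,604,607,608,869,972]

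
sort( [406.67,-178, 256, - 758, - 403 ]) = [ - 758, - 403, - 178, 256, 406.67 ]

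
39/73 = 39/73 = 0.53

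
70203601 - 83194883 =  - 12991282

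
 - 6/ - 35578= 3/17789 = 0.00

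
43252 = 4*10813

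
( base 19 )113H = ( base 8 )16176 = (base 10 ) 7294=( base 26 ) AKE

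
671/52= 12  +  47/52= 12.90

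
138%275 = 138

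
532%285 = 247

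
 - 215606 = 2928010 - 3143616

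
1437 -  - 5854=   7291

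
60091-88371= - 28280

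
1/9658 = 1/9658  =  0.00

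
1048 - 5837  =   - 4789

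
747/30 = 24 + 9/10 = 24.90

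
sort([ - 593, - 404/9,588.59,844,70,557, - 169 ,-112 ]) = [-593, - 169,-112,  -  404/9,70,557, 588.59 , 844 ]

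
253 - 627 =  - 374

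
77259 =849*91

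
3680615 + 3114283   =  6794898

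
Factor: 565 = 5^1*113^1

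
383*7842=3003486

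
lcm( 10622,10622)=10622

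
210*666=139860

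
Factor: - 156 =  - 2^2*3^1*13^1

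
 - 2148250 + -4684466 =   -  6832716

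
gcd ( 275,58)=1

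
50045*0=0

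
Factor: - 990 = -2^1*3^2 * 5^1*11^1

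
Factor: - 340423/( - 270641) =7^( - 1)*19^2* 41^( - 1 ) =361/287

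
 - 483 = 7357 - 7840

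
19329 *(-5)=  - 96645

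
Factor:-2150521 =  - 881^1*2441^1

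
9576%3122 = 210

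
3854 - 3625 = 229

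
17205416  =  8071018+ 9134398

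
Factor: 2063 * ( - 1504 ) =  - 3102752 = -2^5 * 47^1 *2063^1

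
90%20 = 10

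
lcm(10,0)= 0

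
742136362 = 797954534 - 55818172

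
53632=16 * 3352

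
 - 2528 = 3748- 6276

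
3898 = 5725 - 1827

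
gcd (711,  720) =9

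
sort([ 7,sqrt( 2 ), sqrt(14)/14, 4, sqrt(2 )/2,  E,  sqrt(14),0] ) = [0, sqrt(14 ) /14, sqrt(2) /2 , sqrt(  2 ), E,sqrt( 14) , 4,7]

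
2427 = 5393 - 2966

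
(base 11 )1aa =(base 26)97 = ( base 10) 241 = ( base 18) D7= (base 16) F1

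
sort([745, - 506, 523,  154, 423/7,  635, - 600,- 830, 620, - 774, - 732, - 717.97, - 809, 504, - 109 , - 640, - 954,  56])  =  [ - 954,  -  830, - 809, - 774, - 732, - 717.97,-640, - 600, - 506,  -  109, 56,423/7,154,  504 , 523 , 620, 635, 745] 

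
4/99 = 4/99= 0.04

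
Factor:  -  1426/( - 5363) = 2^1*23^1*173^( - 1 )  =  46/173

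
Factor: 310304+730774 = 2^1*3^1 *167^1*1039^1  =  1041078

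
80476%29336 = 21804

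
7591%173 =152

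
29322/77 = 380  +  62/77=380.81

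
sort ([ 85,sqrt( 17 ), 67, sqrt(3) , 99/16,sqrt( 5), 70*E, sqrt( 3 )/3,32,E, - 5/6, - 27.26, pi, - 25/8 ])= [ - 27.26, - 25/8 , - 5/6,sqrt(  3)/3, sqrt(3 ) , sqrt( 5 ), E,pi,sqrt(17 ),99/16,32, 67, 85, 70*E]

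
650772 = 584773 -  - 65999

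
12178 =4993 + 7185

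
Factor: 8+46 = 2^1*3^3  =  54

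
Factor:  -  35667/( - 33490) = 2^(  -  1)*3^3*5^ ( - 1) *17^( - 1)*197^ ( - 1)*1321^1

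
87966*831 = 73099746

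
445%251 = 194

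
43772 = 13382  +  30390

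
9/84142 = 9/84142 = 0.00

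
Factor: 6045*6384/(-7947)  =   - 4287920/883 = -2^4*5^1 *7^1 * 13^1*19^1 * 31^1 * 883^( - 1)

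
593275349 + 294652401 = 887927750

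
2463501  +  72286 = 2535787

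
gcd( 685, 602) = 1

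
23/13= 1 + 10/13 = 1.77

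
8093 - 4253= 3840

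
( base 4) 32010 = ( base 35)pp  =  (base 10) 900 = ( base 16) 384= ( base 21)20i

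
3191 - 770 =2421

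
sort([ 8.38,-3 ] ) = [ -3, 8.38 ]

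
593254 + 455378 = 1048632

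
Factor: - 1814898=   -  2^1 * 3^1*302483^1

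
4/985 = 4/985 = 0.00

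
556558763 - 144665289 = 411893474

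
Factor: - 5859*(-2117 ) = 3^3*7^1*29^1*31^1 * 73^1 = 12403503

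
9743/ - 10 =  - 975  +  7/10 = - 974.30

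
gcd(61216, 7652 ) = 7652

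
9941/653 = 9941/653 = 15.22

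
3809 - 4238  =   - 429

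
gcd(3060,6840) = 180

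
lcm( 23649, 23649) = 23649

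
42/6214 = 21/3107 = 0.01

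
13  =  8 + 5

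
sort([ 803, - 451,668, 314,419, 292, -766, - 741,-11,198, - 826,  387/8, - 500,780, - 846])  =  [ -846, - 826, - 766,- 741, - 500,-451,-11, 387/8, 198,292,  314,419, 668, 780, 803]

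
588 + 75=663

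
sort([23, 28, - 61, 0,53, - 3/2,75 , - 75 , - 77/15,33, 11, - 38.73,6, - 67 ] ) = [ - 75 , - 67,-61,-38.73, - 77/15,- 3/2, 0, 6,11, 23, 28, 33,53, 75] 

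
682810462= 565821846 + 116988616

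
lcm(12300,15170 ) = 455100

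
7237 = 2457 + 4780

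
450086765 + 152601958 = 602688723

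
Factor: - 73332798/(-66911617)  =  2^1*3^1*7^1*11^1*17^1 * 6247^( - 1)*9337^1*10711^( - 1 )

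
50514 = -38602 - -89116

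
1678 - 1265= 413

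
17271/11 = 17271/11 = 1570.09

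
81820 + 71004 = 152824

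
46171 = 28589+17582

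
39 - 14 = 25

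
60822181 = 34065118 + 26757063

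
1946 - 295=1651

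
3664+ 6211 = 9875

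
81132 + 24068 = 105200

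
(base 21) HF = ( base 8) 564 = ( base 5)2442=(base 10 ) 372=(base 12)270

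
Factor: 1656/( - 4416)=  - 2^( - 3 )*3^1 =- 3/8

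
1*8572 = 8572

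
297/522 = 33/58 = 0.57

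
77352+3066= 80418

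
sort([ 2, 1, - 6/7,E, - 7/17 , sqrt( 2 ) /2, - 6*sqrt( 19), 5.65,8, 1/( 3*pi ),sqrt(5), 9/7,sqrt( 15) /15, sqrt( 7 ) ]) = [ - 6 * sqrt(19 ), - 6/7 , - 7/17, 1/(3*pi), sqrt(15)/15,sqrt( 2)/2,1,9/7, 2, sqrt( 5 ), sqrt( 7), E, 5.65,8 ] 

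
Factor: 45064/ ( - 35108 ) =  -2^1*43^1*67^(-1 )  =  - 86/67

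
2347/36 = 65 + 7/36 = 65.19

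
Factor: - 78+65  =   - 13^1 = - 13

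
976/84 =11 + 13/21 = 11.62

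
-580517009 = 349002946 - 929519955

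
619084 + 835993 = 1455077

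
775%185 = 35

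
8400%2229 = 1713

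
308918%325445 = 308918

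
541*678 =366798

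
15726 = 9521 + 6205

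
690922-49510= 641412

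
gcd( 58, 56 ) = 2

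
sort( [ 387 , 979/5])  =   [979/5 , 387 ]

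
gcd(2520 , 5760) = 360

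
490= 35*14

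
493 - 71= 422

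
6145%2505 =1135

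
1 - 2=-1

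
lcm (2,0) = 0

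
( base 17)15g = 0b110000110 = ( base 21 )ic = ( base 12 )286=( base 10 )390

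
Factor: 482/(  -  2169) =-2/9 = - 2^1*3^(  -  2 ) 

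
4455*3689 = 16434495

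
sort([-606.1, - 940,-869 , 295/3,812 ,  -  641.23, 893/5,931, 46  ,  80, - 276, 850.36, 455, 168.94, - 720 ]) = [ - 940, - 869 ,  -  720, - 641.23, - 606.1, - 276,  46, 80,295/3,168.94, 893/5, 455  ,  812, 850.36,931]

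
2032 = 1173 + 859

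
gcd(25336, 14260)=4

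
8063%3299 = 1465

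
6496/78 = 3248/39 = 83.28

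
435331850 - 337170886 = 98160964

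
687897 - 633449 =54448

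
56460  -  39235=17225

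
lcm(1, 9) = 9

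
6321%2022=255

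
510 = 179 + 331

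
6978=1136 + 5842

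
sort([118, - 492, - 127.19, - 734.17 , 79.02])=[ - 734.17, - 492, - 127.19,79.02, 118]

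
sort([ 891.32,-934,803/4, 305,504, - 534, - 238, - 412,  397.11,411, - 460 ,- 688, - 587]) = [ - 934, - 688 ,  -  587,- 534, -460,-412, - 238,803/4,305, 397.11,  411 , 504,  891.32]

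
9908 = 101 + 9807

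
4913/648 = 4913/648= 7.58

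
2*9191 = 18382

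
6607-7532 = -925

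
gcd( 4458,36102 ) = 6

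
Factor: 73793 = 109^1  *677^1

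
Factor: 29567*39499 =29567^1*39499^1 = 1167866933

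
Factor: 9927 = 3^2*1103^1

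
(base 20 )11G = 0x1B4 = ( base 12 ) 304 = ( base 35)cg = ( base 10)436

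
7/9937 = 7/9937 = 0.00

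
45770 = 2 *22885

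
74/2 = 37 = 37.00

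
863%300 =263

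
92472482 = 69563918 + 22908564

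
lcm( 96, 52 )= 1248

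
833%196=49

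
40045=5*8009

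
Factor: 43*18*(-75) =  - 58050 =- 2^1 * 3^3*5^2*43^1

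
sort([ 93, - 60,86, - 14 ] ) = [-60,-14, 86,93 ]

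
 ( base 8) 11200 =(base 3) 20111102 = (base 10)4736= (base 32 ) 4k0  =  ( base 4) 1022000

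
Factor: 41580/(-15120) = -11/4= - 2^( - 2)*11^1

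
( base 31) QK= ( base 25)181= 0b1100111010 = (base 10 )826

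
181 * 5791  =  1048171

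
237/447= 79/149= 0.53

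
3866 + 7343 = 11209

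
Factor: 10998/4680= 47/20 = 2^( - 2)*5^( - 1)*47^1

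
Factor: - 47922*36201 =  - 2^1*3^2*7^2*11^1*163^1*1097^1 = - 1734824322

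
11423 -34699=-23276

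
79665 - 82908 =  - 3243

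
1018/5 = 203 + 3/5 = 203.60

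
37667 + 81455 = 119122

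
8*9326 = 74608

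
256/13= 19 +9/13 = 19.69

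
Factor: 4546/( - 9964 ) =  - 2273/4982 = -2^( - 1) * 47^( - 1) * 53^( -1)*2273^1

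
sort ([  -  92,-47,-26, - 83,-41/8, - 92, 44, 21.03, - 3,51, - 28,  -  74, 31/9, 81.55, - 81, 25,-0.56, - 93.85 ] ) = [-93.85,-92,-92, - 83,  -  81,-74, - 47, - 28,-26,-41/8, - 3,  -  0.56, 31/9, 21.03,  25,44, 51,81.55 ]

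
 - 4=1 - 5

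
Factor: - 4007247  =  -3^1*1335749^1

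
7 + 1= 8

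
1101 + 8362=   9463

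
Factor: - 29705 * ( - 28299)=840621795 = 3^1 * 5^1*13^1 * 457^1*9433^1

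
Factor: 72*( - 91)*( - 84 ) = 2^5*3^3*7^2*13^1 =550368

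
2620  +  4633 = 7253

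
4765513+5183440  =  9948953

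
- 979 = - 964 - 15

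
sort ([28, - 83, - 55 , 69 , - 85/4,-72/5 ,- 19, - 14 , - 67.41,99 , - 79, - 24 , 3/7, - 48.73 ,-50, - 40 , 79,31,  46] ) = [ - 83 , - 79 ,-67.41, - 55, - 50, - 48.73, - 40,  -  24, -85/4, - 19 , - 72/5, - 14, 3/7,28,  31,46 , 69 , 79,99 ] 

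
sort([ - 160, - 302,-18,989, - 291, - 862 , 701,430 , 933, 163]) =[- 862, - 302,-291,-160, - 18,163,430,701 , 933 , 989]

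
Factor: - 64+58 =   -  6=- 2^1*3^1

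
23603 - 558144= - 534541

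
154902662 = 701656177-546753515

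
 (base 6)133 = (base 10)57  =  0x39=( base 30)1R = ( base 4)321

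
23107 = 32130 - 9023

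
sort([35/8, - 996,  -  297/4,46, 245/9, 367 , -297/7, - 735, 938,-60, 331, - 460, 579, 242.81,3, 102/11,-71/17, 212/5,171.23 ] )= [- 996, - 735, - 460, - 297/4, - 60, - 297/7 ,-71/17, 3,  35/8,102/11,245/9, 212/5, 46,171.23, 242.81, 331, 367, 579, 938 ]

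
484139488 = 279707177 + 204432311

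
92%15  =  2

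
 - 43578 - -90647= 47069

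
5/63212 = 5/63212 = 0.00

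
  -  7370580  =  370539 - 7741119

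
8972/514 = 4486/257 = 17.46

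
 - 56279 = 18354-74633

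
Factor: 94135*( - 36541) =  - 3439787035 = - 5^1*67^1*281^1*36541^1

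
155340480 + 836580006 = 991920486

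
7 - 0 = 7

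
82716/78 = 1060 +6/13 = 1060.46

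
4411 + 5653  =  10064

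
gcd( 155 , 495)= 5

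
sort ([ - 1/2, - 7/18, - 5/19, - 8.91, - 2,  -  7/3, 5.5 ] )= [ - 8.91, - 7/3, - 2 , - 1/2, - 7/18, - 5/19, 5.5 ] 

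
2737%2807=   2737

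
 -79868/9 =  - 79868/9 = - 8874.22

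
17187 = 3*5729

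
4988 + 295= 5283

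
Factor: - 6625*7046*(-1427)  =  66612003250= 2^1*5^3*13^1*53^1*271^1*1427^1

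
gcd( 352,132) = 44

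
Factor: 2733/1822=2^( - 1) *3^1 = 3/2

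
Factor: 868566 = 2^1*3^1*19^2*401^1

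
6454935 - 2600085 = 3854850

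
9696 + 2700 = 12396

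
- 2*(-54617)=109234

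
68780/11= 68780/11 = 6252.73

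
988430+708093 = 1696523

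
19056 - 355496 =-336440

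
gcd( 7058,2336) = 2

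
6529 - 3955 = 2574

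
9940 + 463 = 10403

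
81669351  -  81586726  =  82625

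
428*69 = 29532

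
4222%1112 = 886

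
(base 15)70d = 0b11000110100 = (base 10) 1588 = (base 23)301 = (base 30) 1MS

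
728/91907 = 728/91907 = 0.01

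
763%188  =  11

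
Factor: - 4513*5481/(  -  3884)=2^( - 2 )*3^3 *7^1 * 29^1*971^ ( - 1 )*4513^1 = 24735753/3884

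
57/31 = 1 + 26/31 = 1.84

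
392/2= 196 =196.00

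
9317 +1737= 11054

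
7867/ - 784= - 11 + 757/784 = - 10.03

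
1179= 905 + 274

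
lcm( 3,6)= 6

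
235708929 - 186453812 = 49255117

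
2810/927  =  2810/927 = 3.03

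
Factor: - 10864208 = - 2^4 *43^1*15791^1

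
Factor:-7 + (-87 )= -94  =  -2^1 * 47^1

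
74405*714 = 53125170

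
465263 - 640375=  - 175112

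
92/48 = 23/12  =  1.92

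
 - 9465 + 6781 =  - 2684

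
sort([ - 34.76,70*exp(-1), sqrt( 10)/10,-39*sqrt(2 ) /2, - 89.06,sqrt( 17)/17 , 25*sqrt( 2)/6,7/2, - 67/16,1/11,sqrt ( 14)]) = [ - 89.06 , - 34.76,-39 * sqrt( 2)/2 , - 67/16, 1/11, sqrt(17 )/17,sqrt( 10) /10,  7/2,sqrt( 14), 25*sqrt ( 2)/6,70*exp ( - 1) ] 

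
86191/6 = 86191/6 =14365.17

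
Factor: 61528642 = 2^1 * 7^1 *4394903^1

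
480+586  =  1066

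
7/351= 7/351 = 0.02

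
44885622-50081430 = - 5195808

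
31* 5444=168764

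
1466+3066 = 4532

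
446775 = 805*555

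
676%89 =53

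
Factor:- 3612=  - 2^2*3^1*7^1*43^1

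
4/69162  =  2/34581= 0.00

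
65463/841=77+706/841 = 77.84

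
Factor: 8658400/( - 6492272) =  - 541150/405767 = - 2^1*5^2*79^1*137^1 * 405767^( - 1 ) 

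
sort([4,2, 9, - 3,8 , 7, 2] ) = [ - 3,2 , 2,  4, 7,8,9] 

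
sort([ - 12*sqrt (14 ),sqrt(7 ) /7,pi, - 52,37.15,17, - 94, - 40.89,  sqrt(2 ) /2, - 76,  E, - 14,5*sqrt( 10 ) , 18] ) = [ - 94, - 76, - 52,- 12*sqrt(14 ), - 40.89, - 14,sqrt(7 )/7 , sqrt( 2 )/2,E,pi,5 * sqrt (10 ),17,18,37.15 ]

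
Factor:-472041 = -3^3*17483^1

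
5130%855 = 0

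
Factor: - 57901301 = -3313^1*17477^1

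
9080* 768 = 6973440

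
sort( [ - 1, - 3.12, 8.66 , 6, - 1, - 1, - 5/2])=[ - 3.12, - 5/2, - 1, - 1 , - 1, 6, 8.66]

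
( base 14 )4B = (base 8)103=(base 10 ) 67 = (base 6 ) 151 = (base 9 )74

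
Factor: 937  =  937^1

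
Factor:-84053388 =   -  2^2*3^1*109^1*179^1*359^1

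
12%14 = 12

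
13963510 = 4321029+9642481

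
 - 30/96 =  - 5/16=- 0.31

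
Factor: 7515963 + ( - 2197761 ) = 2^1*3^1*886367^1= 5318202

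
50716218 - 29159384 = 21556834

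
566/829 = 566/829 = 0.68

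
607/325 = 607/325 = 1.87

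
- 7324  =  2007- 9331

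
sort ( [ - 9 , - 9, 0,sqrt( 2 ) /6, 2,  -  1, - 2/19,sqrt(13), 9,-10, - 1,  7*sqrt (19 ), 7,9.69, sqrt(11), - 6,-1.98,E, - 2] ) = [- 10, - 9, - 9,-6,  -  2, - 1.98, - 1, - 1, - 2/19, 0, sqrt( 2 ) /6,2,E, sqrt( 11 ),sqrt(13),7, 9, 9.69, 7*sqrt(19) ]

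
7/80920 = 1/11560 = 0.00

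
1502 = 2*751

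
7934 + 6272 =14206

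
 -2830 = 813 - 3643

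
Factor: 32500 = 2^2*5^4 * 13^1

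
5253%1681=210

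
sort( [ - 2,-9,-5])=[-9, - 5, - 2 ]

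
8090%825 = 665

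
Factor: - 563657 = -563657^1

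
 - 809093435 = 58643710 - 867737145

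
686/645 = 1 + 41/645= 1.06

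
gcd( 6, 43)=1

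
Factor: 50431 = 29^1*37^1*47^1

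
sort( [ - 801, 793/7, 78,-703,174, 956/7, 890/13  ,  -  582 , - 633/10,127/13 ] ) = [ - 801, - 703,-582,  -  633/10, 127/13,890/13,78,793/7, 956/7,174]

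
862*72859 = 62804458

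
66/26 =33/13 = 2.54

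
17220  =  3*5740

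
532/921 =532/921 = 0.58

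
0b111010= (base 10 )58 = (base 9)64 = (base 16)3A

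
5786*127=734822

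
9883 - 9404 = 479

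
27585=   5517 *5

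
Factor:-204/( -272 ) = 3/4 = 2^( - 2 )*3^1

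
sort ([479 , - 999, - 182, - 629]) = [ - 999,  -  629, - 182,479 ]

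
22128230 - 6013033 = 16115197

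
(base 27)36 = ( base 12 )73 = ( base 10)87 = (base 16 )57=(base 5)322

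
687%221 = 24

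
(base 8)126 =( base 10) 86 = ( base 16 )56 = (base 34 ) 2I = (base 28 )32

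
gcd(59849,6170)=617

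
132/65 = 132/65= 2.03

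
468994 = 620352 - 151358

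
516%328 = 188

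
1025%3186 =1025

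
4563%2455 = 2108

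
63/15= 21/5 = 4.20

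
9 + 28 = 37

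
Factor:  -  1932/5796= - 1/3 = - 3^( - 1 ) 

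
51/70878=17/23626 = 0.00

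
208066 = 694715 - 486649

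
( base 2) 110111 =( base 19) 2h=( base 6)131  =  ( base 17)34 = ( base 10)55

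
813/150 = 5 + 21/50=5.42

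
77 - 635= - 558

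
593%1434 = 593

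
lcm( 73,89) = 6497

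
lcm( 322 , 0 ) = 0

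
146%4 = 2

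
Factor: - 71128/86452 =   -  17782/21613=- 2^1*17^1*523^1 * 21613^ (  -  1) 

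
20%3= 2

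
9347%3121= 3105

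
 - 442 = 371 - 813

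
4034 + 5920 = 9954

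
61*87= 5307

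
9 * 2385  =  21465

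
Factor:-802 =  - 2^1*401^1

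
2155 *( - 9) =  - 19395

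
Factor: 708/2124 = 3^( - 1)  =  1/3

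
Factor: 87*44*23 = 2^2 *3^1*11^1 * 23^1 * 29^1 = 88044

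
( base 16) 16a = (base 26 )DO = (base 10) 362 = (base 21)H5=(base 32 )ba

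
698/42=349/21 = 16.62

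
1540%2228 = 1540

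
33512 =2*16756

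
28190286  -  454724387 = - 426534101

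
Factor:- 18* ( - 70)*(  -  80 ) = -100800 = - 2^6 * 3^2*5^2*7^1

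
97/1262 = 97/1262 = 0.08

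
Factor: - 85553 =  -13^1*6581^1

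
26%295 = 26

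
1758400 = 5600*314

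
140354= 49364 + 90990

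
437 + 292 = 729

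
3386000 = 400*8465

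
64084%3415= 2614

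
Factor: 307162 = 2^1*109^1* 1409^1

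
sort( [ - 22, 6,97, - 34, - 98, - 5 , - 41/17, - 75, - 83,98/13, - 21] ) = [-98, - 83, - 75, - 34, - 22, - 21, - 5,-41/17, 6, 98/13, 97 ]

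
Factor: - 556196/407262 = -2^1*3^(-1)* 103^( - 1 ) * 211^1 = -422/309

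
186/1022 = 93/511 = 0.18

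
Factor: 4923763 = 13^1*67^1*5653^1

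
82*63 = 5166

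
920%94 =74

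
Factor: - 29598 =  - 2^1*3^1 * 4933^1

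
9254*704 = 6514816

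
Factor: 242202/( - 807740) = - 2^ ( - 1)*3^1 *5^( - 1)*37^1*1091^1*40387^( - 1) = - 121101/403870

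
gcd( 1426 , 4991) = 713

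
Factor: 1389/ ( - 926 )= - 2^( - 1 )*3^1 = -3/2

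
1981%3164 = 1981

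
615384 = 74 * 8316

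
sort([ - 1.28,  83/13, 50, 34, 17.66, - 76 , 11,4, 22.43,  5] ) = [ - 76,-1.28,4 , 5, 83/13 , 11,17.66,  22.43,  34, 50 ]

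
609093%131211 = 84249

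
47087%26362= 20725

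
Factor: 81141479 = 81141479^1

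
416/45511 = 416/45511 =0.01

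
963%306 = 45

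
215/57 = 3+44/57  =  3.77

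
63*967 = 60921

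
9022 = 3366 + 5656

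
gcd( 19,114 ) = 19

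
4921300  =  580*8485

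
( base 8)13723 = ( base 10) 6099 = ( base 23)BC4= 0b1011111010011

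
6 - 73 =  - 67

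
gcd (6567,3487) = 11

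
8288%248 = 104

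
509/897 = 509/897 = 0.57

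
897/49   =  18+15/49 = 18.31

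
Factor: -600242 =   -  2^1 * 29^1 * 79^1*131^1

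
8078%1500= 578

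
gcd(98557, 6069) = 1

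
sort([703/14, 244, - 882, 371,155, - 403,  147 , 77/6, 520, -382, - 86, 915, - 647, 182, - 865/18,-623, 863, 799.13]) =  [ - 882, -647, - 623, - 403, - 382 ,-86,- 865/18, 77/6, 703/14, 147,  155, 182,244, 371, 520,  799.13, 863, 915 ]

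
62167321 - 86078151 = -23910830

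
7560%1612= 1112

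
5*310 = 1550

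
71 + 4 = 75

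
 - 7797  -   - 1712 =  - 6085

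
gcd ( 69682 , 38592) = 2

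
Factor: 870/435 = 2^1 = 2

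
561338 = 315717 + 245621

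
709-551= 158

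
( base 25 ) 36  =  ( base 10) 81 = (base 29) 2n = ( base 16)51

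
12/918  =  2/153 = 0.01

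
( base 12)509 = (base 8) 1331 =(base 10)729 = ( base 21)1df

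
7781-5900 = 1881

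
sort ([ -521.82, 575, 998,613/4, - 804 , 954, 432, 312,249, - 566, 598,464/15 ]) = [ - 804, - 566 , - 521.82,464/15,613/4, 249, 312, 432,575,598,954,998] 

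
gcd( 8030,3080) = 110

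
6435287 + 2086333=8521620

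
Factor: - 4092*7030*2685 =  - 77238750600  =  - 2^3*3^2*5^2*11^1 * 19^1*31^1*37^1*179^1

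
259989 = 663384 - 403395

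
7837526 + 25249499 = 33087025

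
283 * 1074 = 303942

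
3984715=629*6335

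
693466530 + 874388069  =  1567854599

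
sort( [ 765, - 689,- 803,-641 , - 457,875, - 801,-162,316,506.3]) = [  -  803,-801,  -  689, -641,  -  457,-162,316, 506.3, 765,875]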